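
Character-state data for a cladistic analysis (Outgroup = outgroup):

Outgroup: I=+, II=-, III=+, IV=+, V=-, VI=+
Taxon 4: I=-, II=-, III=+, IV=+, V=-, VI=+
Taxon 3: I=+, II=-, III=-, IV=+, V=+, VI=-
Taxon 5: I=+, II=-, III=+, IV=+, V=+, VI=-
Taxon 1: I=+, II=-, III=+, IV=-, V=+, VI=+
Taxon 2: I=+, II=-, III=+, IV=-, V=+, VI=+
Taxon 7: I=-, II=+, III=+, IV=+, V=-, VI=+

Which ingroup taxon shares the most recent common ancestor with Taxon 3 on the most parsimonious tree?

Taxon 5

Character polarity is set by the outgroup: the derived state is whichever differs from the outgroup's state, so for I, III, IV, VI the derived state is '-', and for the remaining characters it is '+'.
I: derived state '-' in Taxon 4 and Taxon 7 only — synapomorphy for {Taxon 4, Taxon 7}.
II: derived state '+' in Taxon 7 only — an autapomorphy, so it tells us nothing about relationships among taxa.
III: derived state '-' in Taxon 3 only — an autapomorphy, so it tells us nothing about relationships among taxa.
Only Taxon 1 and Taxon 2 show the derived state '-' for IV, supporting them as a clade.
Only Taxon 1, Taxon 2, Taxon 3, and Taxon 5 show the derived state '+' for V, supporting them as a clade.
VI (derived state '-') is shared by Taxon 3 and Taxon 5 — a synapomorphy uniting that clade.
Most parsimonious ingroup topology: ((Taxon 4,Taxon 7),((Taxon 3,Taxon 5),(Taxon 1,Taxon 2))).
Taxon 3 and Taxon 5 form a cherry on this tree, so they are sister taxa.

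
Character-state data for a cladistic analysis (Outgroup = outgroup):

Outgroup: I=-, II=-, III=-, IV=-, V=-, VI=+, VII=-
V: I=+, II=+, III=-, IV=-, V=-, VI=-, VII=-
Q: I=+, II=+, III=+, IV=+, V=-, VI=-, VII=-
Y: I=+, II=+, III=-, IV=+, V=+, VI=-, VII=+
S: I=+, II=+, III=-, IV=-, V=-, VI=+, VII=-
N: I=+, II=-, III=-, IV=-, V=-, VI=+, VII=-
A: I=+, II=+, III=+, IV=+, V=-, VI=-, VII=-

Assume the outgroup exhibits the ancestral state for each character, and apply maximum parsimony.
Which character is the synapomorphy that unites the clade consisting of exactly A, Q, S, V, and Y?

Character polarity is set by the outgroup: the derived state is whichever differs from the outgroup's state, so for VI the derived state is '-', and for the remaining characters it is '+'.
All ingroup taxa share the derived state '+' for I; it defines the ingroup but does not resolve relationships within it.
II: derived state '+' in A, Q, S, V, and Y only — synapomorphy for {A, Q, S, V, Y}.
III (derived state '+') is shared by A and Q — a synapomorphy uniting that clade.
IV: derived state '+' in A, Q, and Y only — synapomorphy for {A, Q, Y}.
V (derived state '+') is unique to Y (autapomorphy; uninformative for grouping).
Only A, Q, V, and Y show the derived state '-' for VI, supporting them as a clade.
VII: derived state '+' in Y only — an autapomorphy, so it tells us nothing about relationships among taxa.
Most parsimonious ingroup topology: (((V,((Q,A),Y)),S),N).
The clade {A, Q, S, V, Y} is supported by II: its derived state '+' occurs in exactly those taxa and in no other taxon (including the outgroup).

II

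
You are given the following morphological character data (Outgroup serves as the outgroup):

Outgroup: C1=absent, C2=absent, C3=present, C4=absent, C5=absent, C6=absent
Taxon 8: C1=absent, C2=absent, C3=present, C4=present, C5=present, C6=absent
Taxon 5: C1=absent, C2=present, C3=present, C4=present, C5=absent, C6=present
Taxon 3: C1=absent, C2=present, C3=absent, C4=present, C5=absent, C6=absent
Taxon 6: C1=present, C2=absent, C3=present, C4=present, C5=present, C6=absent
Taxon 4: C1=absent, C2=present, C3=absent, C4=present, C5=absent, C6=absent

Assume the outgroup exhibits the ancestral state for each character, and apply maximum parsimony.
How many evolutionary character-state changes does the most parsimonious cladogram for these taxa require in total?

6

Character polarity is set by the outgroup: the derived state is whichever differs from the outgroup's state, so for C3 the derived state is 'absent', and for the remaining characters it is 'present'.
C1 (derived state 'present') is unique to Taxon 6 (autapomorphy; uninformative for grouping).
C2: derived state 'present' in Taxon 3, Taxon 4, and Taxon 5 only — synapomorphy for {Taxon 3, Taxon 4, Taxon 5}.
C3 (derived state 'absent') is shared by Taxon 3 and Taxon 4 — a synapomorphy uniting that clade.
C4 (derived state 'present') is shared by all ingroup taxa — unites the whole ingroup.
C5: derived state 'present' in Taxon 6 and Taxon 8 only — synapomorphy for {Taxon 6, Taxon 8}.
C6 (derived state 'present') is unique to Taxon 5 (autapomorphy; uninformative for grouping).
Most parsimonious ingroup topology: ((Taxon 8,Taxon 6),(Taxon 5,(Taxon 3,Taxon 4))).
Changes per character on this tree: C1: 1; C2: 1; C3: 1; C4: 1; C5: 1; C6: 1.
Total = 6.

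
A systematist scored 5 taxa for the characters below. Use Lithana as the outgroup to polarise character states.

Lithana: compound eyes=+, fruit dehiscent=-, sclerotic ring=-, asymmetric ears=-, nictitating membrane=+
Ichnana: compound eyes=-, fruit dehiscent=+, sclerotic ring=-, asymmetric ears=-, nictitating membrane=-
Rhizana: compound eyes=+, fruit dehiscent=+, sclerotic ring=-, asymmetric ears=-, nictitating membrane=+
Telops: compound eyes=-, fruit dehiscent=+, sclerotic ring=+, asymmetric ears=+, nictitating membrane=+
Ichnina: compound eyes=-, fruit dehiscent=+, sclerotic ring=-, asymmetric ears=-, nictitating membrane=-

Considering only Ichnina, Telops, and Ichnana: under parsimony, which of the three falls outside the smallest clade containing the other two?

Telops

Character polarity is set by the outgroup: the derived state is whichever differs from the outgroup's state, so for compound eyes, nictitating membrane the derived state is '-', and for the remaining characters it is '+'.
Only Ichnana, Ichnina, and Telops show the derived state '-' for compound eyes, supporting them as a clade.
All ingroup taxa share the derived state '+' for fruit dehiscent; it defines the ingroup but does not resolve relationships within it.
sclerotic ring: derived state '+' in Telops only — an autapomorphy, so it tells us nothing about relationships among taxa.
asymmetric ears: derived state '+' in Telops only — an autapomorphy, so it tells us nothing about relationships among taxa.
Only Ichnana and Ichnina show the derived state '-' for nictitating membrane, supporting them as a clade.
Most parsimonious ingroup topology: (((Ichnana,Ichnina),Telops),Rhizana).
Ichnana and Ichnina share a more recent common ancestor with each other than either does with Telops, so Telops is the least closely related of the three.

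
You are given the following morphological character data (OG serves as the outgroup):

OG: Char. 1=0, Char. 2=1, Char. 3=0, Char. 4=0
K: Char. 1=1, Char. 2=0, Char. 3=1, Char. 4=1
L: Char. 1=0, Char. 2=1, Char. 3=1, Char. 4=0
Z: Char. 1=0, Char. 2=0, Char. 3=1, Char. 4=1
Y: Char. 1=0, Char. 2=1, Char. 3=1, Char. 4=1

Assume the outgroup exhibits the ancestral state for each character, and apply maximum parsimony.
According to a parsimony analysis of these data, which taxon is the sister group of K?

Z

Character polarity is set by the outgroup: the derived state is whichever differs from the outgroup's state, so for Char. 2 the derived state is '0', and for the remaining characters it is '1'.
Char. 1 (derived state '1') is unique to K (autapomorphy; uninformative for grouping).
Char. 2 (derived state '0') is shared by K and Z — a synapomorphy uniting that clade.
Char. 3 (derived state '1') is shared by all ingroup taxa — unites the whole ingroup.
Char. 4 (derived state '1') is shared by K, Y, and Z — a synapomorphy uniting that clade.
Most parsimonious ingroup topology: (((K,Z),Y),L).
K and Z form a cherry on this tree, so they are sister taxa.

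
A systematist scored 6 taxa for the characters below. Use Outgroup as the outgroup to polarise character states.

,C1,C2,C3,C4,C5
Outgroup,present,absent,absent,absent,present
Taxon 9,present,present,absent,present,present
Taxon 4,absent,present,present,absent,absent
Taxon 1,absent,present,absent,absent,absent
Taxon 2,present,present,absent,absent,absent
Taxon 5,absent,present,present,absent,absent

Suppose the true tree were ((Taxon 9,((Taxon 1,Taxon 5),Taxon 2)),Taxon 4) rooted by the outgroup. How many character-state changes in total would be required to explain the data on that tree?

Map each character onto ((Taxon 9,((Taxon 1,Taxon 5),Taxon 2)),Taxon 4) (rooted by Outgroup) and count the minimum state changes it requires (Fitch parsimony):
C1: 2; C2: 1; C3: 2; C4: 1; C5: 2.
Total tree length = 8.

8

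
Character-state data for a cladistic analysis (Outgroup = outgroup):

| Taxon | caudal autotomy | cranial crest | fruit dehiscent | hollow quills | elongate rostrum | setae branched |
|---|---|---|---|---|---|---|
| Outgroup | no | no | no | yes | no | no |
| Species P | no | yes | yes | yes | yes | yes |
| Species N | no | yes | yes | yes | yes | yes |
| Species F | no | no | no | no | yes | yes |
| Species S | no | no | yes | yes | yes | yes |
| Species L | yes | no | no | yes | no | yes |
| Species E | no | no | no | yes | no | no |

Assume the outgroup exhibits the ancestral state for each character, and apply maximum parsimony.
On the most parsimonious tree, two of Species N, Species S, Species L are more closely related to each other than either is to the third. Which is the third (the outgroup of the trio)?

Character polarity is set by the outgroup: the derived state is whichever differs from the outgroup's state, so for hollow quills the derived state is 'no', and for the remaining characters it is 'yes'.
caudal autotomy (derived state 'yes') is unique to Species L (autapomorphy; uninformative for grouping).
cranial crest (derived state 'yes') is shared by Species N and Species P — a synapomorphy uniting that clade.
fruit dehiscent: derived state 'yes' in Species N, Species P, and Species S only — synapomorphy for {Species N, Species P, Species S}.
hollow quills: derived state 'no' in Species F only — an autapomorphy, so it tells us nothing about relationships among taxa.
elongate rostrum: derived state 'yes' in Species F, Species N, Species P, and Species S only — synapomorphy for {Species F, Species N, Species P, Species S}.
setae branched: derived state 'yes' in Species F, Species L, Species N, Species P, and Species S only — synapomorphy for {Species F, Species L, Species N, Species P, Species S}.
Most parsimonious ingroup topology: (((((Species P,Species N),Species S),Species F),Species L),Species E).
Species S and Species N share a more recent common ancestor with each other than either does with Species L, so Species L is the least closely related of the three.

Species L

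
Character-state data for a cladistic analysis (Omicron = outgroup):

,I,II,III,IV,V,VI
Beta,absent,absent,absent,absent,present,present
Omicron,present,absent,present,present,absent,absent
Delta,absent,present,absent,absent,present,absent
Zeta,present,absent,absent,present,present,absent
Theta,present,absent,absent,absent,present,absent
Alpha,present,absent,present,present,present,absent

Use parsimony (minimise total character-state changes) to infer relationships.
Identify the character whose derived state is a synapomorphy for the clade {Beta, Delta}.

I

Character polarity is set by the outgroup: the derived state is whichever differs from the outgroup's state, so for I, III, IV the derived state is 'absent', and for the remaining characters it is 'present'.
I: derived state 'absent' in Beta and Delta only — synapomorphy for {Beta, Delta}.
II: derived state 'present' in Delta only — an autapomorphy, so it tells us nothing about relationships among taxa.
Only Beta, Delta, Theta, and Zeta show the derived state 'absent' for III, supporting them as a clade.
IV (derived state 'absent') is shared by Beta, Delta, and Theta — a synapomorphy uniting that clade.
All ingroup taxa share the derived state 'present' for V; it defines the ingroup but does not resolve relationships within it.
VI (derived state 'present') is unique to Beta (autapomorphy; uninformative for grouping).
Most parsimonious ingroup topology: (((Theta,(Delta,Beta)),Zeta),Alpha).
The clade {Beta, Delta} is supported by I: its derived state 'absent' occurs in exactly those taxa and in no other taxon (including the outgroup).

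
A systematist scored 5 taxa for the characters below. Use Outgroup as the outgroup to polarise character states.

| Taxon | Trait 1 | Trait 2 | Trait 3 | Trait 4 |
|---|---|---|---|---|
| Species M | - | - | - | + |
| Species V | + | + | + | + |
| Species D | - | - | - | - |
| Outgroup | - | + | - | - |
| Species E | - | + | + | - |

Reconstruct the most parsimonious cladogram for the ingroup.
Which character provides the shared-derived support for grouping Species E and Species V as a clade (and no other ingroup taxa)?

Character polarity is set by the outgroup: the derived state is whichever differs from the outgroup's state, so for Trait 2 the derived state is '-', and for the remaining characters it is '+'.
Trait 1 (derived state '+') is unique to Species V (autapomorphy; uninformative for grouping).
Trait 2 (derived state '-') is shared by Species D and Species M — a synapomorphy uniting that clade.
Only Species E and Species V show the derived state '+' for Trait 3, supporting them as a clade.
Trait 4 groups Species M and Species V, which is incompatible with the clades supported by the remaining characters; treating it as convergent (homoplasy) costs fewer steps than any alternative tree.
Most parsimonious ingroup topology: ((Species V,Species E),(Species M,Species D)).
The clade {Species E, Species V} is supported by Trait 3: its derived state '+' occurs in exactly those taxa and in no other taxon (including the outgroup).

Trait 3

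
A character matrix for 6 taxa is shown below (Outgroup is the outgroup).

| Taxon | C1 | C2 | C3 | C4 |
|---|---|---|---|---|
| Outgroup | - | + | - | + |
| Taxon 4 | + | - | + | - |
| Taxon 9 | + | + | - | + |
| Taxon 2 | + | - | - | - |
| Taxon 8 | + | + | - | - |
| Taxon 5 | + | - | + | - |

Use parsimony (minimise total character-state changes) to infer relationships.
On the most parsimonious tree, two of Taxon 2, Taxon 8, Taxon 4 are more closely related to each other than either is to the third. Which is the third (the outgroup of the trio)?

Taxon 8

Character polarity is set by the outgroup: the derived state is whichever differs from the outgroup's state, so for C2, C4 the derived state is '-', and for the remaining characters it is '+'.
All ingroup taxa share the derived state '+' for C1; it defines the ingroup but does not resolve relationships within it.
C2 (derived state '-') is shared by Taxon 2, Taxon 4, and Taxon 5 — a synapomorphy uniting that clade.
C3 (derived state '+') is shared by Taxon 4 and Taxon 5 — a synapomorphy uniting that clade.
C4: derived state '-' in Taxon 2, Taxon 4, Taxon 5, and Taxon 8 only — synapomorphy for {Taxon 2, Taxon 4, Taxon 5, Taxon 8}.
Most parsimonious ingroup topology: ((((Taxon 4,Taxon 5),Taxon 2),Taxon 8),Taxon 9).
Taxon 2 and Taxon 4 share a more recent common ancestor with each other than either does with Taxon 8, so Taxon 8 is the least closely related of the three.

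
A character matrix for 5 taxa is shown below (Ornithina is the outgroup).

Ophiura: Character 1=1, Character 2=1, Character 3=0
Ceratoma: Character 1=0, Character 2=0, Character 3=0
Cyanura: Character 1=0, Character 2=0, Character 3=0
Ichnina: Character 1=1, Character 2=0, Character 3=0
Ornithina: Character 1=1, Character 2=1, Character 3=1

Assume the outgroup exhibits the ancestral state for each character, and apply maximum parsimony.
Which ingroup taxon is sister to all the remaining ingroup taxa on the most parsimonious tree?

Ophiura

The outgroup has state '1' for every character, so '0' is the derived state throughout.
Only Ceratoma and Cyanura show the derived state '0' for Character 1, supporting them as a clade.
Character 2 (derived state '0') is shared by Ceratoma, Cyanura, and Ichnina — a synapomorphy uniting that clade.
All ingroup taxa share the derived state '0' for Character 3; it defines the ingroup but does not resolve relationships within it.
Most parsimonious ingroup topology: (Ophiura,((Ceratoma,Cyanura),Ichnina)).
Ophiura is sister to the clade containing all other ingroup taxa, so it is the earliest-diverging (most basal) ingroup lineage.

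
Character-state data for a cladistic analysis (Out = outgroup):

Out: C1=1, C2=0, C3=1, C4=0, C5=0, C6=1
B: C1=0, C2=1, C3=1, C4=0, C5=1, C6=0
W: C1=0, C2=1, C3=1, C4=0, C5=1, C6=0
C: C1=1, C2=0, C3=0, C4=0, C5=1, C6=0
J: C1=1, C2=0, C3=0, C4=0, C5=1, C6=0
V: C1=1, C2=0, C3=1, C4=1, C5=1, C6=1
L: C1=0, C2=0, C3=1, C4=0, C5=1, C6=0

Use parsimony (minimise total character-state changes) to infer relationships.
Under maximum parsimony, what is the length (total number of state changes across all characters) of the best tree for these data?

Character polarity is set by the outgroup: the derived state is whichever differs from the outgroup's state, so for C1, C3, C6 the derived state is '0', and for the remaining characters it is '1'.
C1: derived state '0' in B, L, and W only — synapomorphy for {B, L, W}.
C2 (derived state '1') is shared by B and W — a synapomorphy uniting that clade.
Only C and J show the derived state '0' for C3, supporting them as a clade.
C4: derived state '1' in V only — an autapomorphy, so it tells us nothing about relationships among taxa.
C5 (derived state '1') is shared by all ingroup taxa — unites the whole ingroup.
Only B, C, J, L, and W show the derived state '0' for C6, supporting them as a clade.
Most parsimonious ingroup topology: ((((B,W),L),(C,J)),V).
Changes per character on this tree: C1: 1; C2: 1; C3: 1; C4: 1; C5: 1; C6: 1.
Total = 6.

6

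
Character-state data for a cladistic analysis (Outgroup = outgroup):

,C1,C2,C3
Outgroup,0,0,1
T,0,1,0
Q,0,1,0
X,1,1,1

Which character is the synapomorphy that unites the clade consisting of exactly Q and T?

C3

Character polarity is set by the outgroup: the derived state is whichever differs from the outgroup's state, so for C3 the derived state is '0', and for the remaining characters it is '1'.
C1: derived state '1' in X only — an autapomorphy, so it tells us nothing about relationships among taxa.
C2 (derived state '1') is shared by all ingroup taxa — unites the whole ingroup.
C3: derived state '0' in Q and T only — synapomorphy for {Q, T}.
Most parsimonious ingroup topology: ((T,Q),X).
The clade {Q, T} is supported by C3: its derived state '0' occurs in exactly those taxa and in no other taxon (including the outgroup).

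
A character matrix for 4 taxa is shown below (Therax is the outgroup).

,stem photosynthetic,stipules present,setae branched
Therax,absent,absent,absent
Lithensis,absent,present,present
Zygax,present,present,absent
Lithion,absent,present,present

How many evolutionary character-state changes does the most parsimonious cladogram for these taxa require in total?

3

The outgroup has state 'absent' for every character, so 'present' is the derived state throughout.
stem photosynthetic (derived state 'present') is unique to Zygax (autapomorphy; uninformative for grouping).
All ingroup taxa share the derived state 'present' for stipules present; it defines the ingroup but does not resolve relationships within it.
Only Lithensis and Lithion show the derived state 'present' for setae branched, supporting them as a clade.
Most parsimonious ingroup topology: ((Lithensis,Lithion),Zygax).
Changes per character on this tree: stem photosynthetic: 1; stipules present: 1; setae branched: 1.
Total = 3.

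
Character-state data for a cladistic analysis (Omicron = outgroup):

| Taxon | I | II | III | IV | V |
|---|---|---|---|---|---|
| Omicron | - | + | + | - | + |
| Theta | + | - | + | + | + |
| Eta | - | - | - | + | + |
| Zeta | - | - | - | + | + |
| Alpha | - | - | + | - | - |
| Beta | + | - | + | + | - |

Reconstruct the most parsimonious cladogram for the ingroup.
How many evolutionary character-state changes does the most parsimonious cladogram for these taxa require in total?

Character polarity is set by the outgroup: the derived state is whichever differs from the outgroup's state, so for II, III, V the derived state is '-', and for the remaining characters it is '+'.
I: derived state '+' in Beta and Theta only — synapomorphy for {Beta, Theta}.
All ingroup taxa share the derived state '-' for II; it defines the ingroup but does not resolve relationships within it.
III: derived state '-' in Eta and Zeta only — synapomorphy for {Eta, Zeta}.
IV (derived state '+') is shared by Beta, Eta, Theta, and Zeta — a synapomorphy uniting that clade.
V (state '-') occurs in Alpha and Beta but conflicts with the nesting implied by the other characters — most parsimoniously interpreted as homoplasy.
Most parsimonious ingroup topology: (((Theta,Beta),(Eta,Zeta)),Alpha).
Changes per character on this tree: I: 1; II: 1; III: 1; IV: 1; V: 2.
Total = 6.

6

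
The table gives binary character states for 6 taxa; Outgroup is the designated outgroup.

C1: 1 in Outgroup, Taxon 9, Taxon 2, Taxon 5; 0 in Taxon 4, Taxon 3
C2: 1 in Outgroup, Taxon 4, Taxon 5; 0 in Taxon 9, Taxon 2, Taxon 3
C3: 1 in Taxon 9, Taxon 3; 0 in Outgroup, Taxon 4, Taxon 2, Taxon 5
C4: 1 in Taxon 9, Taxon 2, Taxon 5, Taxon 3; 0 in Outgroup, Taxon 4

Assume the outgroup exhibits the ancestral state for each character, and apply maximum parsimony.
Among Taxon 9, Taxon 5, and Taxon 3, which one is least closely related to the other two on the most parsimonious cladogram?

Character polarity is set by the outgroup: the derived state is whichever differs from the outgroup's state, so for C1, C2 the derived state is '0', and for the remaining characters it is '1'.
C1 (state '0') occurs in Taxon 3 and Taxon 4 but conflicts with the nesting implied by the other characters — most parsimoniously interpreted as homoplasy.
C2: derived state '0' in Taxon 2, Taxon 3, and Taxon 9 only — synapomorphy for {Taxon 2, Taxon 3, Taxon 9}.
C3: derived state '1' in Taxon 3 and Taxon 9 only — synapomorphy for {Taxon 3, Taxon 9}.
C4: derived state '1' in Taxon 2, Taxon 3, Taxon 5, and Taxon 9 only — synapomorphy for {Taxon 2, Taxon 3, Taxon 5, Taxon 9}.
Most parsimonious ingroup topology: (Taxon 4,(((Taxon 9,Taxon 3),Taxon 2),Taxon 5)).
Taxon 3 and Taxon 9 share a more recent common ancestor with each other than either does with Taxon 5, so Taxon 5 is the least closely related of the three.

Taxon 5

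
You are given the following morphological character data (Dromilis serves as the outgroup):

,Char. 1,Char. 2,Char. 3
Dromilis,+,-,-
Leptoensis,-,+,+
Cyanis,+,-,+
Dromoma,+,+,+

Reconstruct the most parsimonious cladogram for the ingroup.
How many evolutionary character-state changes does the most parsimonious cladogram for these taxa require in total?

Character polarity is set by the outgroup: the derived state is whichever differs from the outgroup's state, so for Char. 1 the derived state is '-', and for the remaining characters it is '+'.
Char. 1 (derived state '-') is unique to Leptoensis (autapomorphy; uninformative for grouping).
Char. 2 (derived state '+') is shared by Dromoma and Leptoensis — a synapomorphy uniting that clade.
Char. 3 (derived state '+') is shared by all ingroup taxa — unites the whole ingroup.
Most parsimonious ingroup topology: ((Leptoensis,Dromoma),Cyanis).
Changes per character on this tree: Char. 1: 1; Char. 2: 1; Char. 3: 1.
Total = 3.

3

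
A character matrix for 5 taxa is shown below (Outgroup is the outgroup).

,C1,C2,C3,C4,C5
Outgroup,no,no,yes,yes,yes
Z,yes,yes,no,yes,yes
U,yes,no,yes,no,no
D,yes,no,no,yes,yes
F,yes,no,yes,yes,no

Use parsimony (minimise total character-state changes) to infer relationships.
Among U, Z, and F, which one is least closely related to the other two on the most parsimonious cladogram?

Character polarity is set by the outgroup: the derived state is whichever differs from the outgroup's state, so for C3, C4, C5 the derived state is 'no', and for the remaining characters it is 'yes'.
C1 (derived state 'yes') is shared by all ingroup taxa — unites the whole ingroup.
C2 (derived state 'yes') is unique to Z (autapomorphy; uninformative for grouping).
Only D and Z show the derived state 'no' for C3, supporting them as a clade.
C4 (derived state 'no') is unique to U (autapomorphy; uninformative for grouping).
Only F and U show the derived state 'no' for C5, supporting them as a clade.
Most parsimonious ingroup topology: ((Z,D),(U,F)).
F and U share a more recent common ancestor with each other than either does with Z, so Z is the least closely related of the three.

Z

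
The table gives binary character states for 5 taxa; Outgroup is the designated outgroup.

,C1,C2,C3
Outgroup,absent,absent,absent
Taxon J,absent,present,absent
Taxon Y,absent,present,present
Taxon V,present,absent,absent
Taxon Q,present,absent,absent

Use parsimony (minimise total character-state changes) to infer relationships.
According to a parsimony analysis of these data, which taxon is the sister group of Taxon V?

The outgroup has state 'absent' for every character, so 'present' is the derived state throughout.
C1: derived state 'present' in Taxon Q and Taxon V only — synapomorphy for {Taxon Q, Taxon V}.
C2 (derived state 'present') is shared by Taxon J and Taxon Y — a synapomorphy uniting that clade.
C3: derived state 'present' in Taxon Y only — an autapomorphy, so it tells us nothing about relationships among taxa.
Most parsimonious ingroup topology: ((Taxon J,Taxon Y),(Taxon V,Taxon Q)).
Taxon V and Taxon Q form a cherry on this tree, so they are sister taxa.

Taxon Q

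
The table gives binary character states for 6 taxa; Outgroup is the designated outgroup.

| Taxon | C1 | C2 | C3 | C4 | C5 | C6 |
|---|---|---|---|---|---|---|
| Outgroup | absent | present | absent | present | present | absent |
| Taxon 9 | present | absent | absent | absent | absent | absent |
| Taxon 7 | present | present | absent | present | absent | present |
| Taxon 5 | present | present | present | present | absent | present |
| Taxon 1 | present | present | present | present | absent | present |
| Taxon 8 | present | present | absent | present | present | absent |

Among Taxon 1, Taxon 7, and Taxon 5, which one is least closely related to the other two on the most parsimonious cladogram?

Character polarity is set by the outgroup: the derived state is whichever differs from the outgroup's state, so for C2, C4, C5 the derived state is 'absent', and for the remaining characters it is 'present'.
All ingroup taxa share the derived state 'present' for C1; it defines the ingroup but does not resolve relationships within it.
C2: derived state 'absent' in Taxon 9 only — an autapomorphy, so it tells us nothing about relationships among taxa.
Only Taxon 1 and Taxon 5 show the derived state 'present' for C3, supporting them as a clade.
C4: derived state 'absent' in Taxon 9 only — an autapomorphy, so it tells us nothing about relationships among taxa.
Only Taxon 1, Taxon 5, Taxon 7, and Taxon 9 show the derived state 'absent' for C5, supporting them as a clade.
Only Taxon 1, Taxon 5, and Taxon 7 show the derived state 'present' for C6, supporting them as a clade.
Most parsimonious ingroup topology: ((Taxon 9,(Taxon 7,(Taxon 5,Taxon 1))),Taxon 8).
Taxon 5 and Taxon 1 share a more recent common ancestor with each other than either does with Taxon 7, so Taxon 7 is the least closely related of the three.

Taxon 7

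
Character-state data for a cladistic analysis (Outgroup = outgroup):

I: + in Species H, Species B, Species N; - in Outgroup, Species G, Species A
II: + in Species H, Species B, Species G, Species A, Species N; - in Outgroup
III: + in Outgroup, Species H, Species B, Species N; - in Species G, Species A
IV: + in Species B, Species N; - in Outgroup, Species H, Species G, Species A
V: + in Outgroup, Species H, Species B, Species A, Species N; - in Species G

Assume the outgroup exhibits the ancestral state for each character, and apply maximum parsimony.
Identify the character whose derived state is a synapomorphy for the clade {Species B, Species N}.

IV

Character polarity is set by the outgroup: the derived state is whichever differs from the outgroup's state, so for III, V the derived state is '-', and for the remaining characters it is '+'.
I (derived state '+') is shared by Species B, Species H, and Species N — a synapomorphy uniting that clade.
All ingroup taxa share the derived state '+' for II; it defines the ingroup but does not resolve relationships within it.
III (derived state '-') is shared by Species A and Species G — a synapomorphy uniting that clade.
IV (derived state '+') is shared by Species B and Species N — a synapomorphy uniting that clade.
V (derived state '-') is unique to Species G (autapomorphy; uninformative for grouping).
Most parsimonious ingroup topology: ((Species H,(Species N,Species B)),(Species A,Species G)).
The clade {Species B, Species N} is supported by IV: its derived state '+' occurs in exactly those taxa and in no other taxon (including the outgroup).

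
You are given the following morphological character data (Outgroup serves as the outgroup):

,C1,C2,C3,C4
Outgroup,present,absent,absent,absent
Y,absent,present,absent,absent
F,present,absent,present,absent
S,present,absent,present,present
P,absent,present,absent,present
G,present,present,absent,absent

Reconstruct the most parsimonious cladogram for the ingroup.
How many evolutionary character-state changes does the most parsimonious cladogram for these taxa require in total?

Character polarity is set by the outgroup: the derived state is whichever differs from the outgroup's state, so for C1 the derived state is 'absent', and for the remaining characters it is 'present'.
C1 (derived state 'absent') is shared by P and Y — a synapomorphy uniting that clade.
C2 (derived state 'present') is shared by G, P, and Y — a synapomorphy uniting that clade.
C3: derived state 'present' in F and S only — synapomorphy for {F, S}.
C4 groups P and S, which is incompatible with the clades supported by the remaining characters; treating it as convergent (homoplasy) costs fewer steps than any alternative tree.
Most parsimonious ingroup topology: (((Y,P),G),(F,S)).
Changes per character on this tree: C1: 1; C2: 1; C3: 1; C4: 2.
Total = 5.

5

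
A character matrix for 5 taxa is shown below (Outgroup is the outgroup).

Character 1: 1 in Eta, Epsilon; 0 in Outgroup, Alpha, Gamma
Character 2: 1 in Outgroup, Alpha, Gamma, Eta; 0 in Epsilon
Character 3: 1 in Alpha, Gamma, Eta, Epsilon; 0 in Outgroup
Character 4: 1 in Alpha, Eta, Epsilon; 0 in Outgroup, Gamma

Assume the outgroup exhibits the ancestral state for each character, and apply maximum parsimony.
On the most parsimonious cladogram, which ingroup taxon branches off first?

Character polarity is set by the outgroup: the derived state is whichever differs from the outgroup's state, so for Character 2 the derived state is '0', and for the remaining characters it is '1'.
Only Epsilon and Eta show the derived state '1' for Character 1, supporting them as a clade.
Character 2 (derived state '0') is unique to Epsilon (autapomorphy; uninformative for grouping).
Character 3 (derived state '1') is shared by all ingroup taxa — unites the whole ingroup.
Character 4 (derived state '1') is shared by Alpha, Epsilon, and Eta — a synapomorphy uniting that clade.
Most parsimonious ingroup topology: ((Alpha,(Eta,Epsilon)),Gamma).
Gamma is sister to the clade containing all other ingroup taxa, so it is the earliest-diverging (most basal) ingroup lineage.

Gamma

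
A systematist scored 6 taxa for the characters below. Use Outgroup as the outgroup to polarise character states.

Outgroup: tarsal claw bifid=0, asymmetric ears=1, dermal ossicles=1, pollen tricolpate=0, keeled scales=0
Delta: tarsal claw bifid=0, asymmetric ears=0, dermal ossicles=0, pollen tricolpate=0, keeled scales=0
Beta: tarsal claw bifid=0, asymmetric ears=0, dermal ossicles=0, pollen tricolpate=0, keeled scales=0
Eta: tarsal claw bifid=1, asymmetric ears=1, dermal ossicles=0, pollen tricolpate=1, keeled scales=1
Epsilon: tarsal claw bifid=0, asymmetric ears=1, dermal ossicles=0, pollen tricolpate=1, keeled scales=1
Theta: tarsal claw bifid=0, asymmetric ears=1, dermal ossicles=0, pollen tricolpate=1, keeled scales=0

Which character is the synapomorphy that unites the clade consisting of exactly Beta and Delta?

asymmetric ears

Character polarity is set by the outgroup: the derived state is whichever differs from the outgroup's state, so for asymmetric ears, dermal ossicles the derived state is '0', and for the remaining characters it is '1'.
tarsal claw bifid: derived state '1' in Eta only — an autapomorphy, so it tells us nothing about relationships among taxa.
asymmetric ears (derived state '0') is shared by Beta and Delta — a synapomorphy uniting that clade.
dermal ossicles (derived state '0') is shared by all ingroup taxa — unites the whole ingroup.
Only Epsilon, Eta, and Theta show the derived state '1' for pollen tricolpate, supporting them as a clade.
keeled scales: derived state '1' in Epsilon and Eta only — synapomorphy for {Epsilon, Eta}.
Most parsimonious ingroup topology: ((Delta,Beta),((Eta,Epsilon),Theta)).
The clade {Beta, Delta} is supported by asymmetric ears: its derived state '0' occurs in exactly those taxa and in no other taxon (including the outgroup).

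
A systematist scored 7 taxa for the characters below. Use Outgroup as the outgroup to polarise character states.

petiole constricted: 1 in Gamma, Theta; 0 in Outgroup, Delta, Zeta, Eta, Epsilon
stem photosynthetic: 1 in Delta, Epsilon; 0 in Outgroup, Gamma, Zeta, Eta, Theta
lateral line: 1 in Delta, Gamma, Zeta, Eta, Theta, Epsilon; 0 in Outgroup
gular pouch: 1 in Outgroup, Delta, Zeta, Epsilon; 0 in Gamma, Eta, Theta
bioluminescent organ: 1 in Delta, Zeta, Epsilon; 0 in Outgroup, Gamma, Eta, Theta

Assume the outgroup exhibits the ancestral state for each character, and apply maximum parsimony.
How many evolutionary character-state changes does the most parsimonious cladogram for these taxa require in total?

5

Character polarity is set by the outgroup: the derived state is whichever differs from the outgroup's state, so for gular pouch the derived state is '0', and for the remaining characters it is '1'.
petiole constricted: derived state '1' in Gamma and Theta only — synapomorphy for {Gamma, Theta}.
stem photosynthetic (derived state '1') is shared by Delta and Epsilon — a synapomorphy uniting that clade.
lateral line (derived state '1') is shared by all ingroup taxa — unites the whole ingroup.
gular pouch: derived state '0' in Eta, Gamma, and Theta only — synapomorphy for {Eta, Gamma, Theta}.
bioluminescent organ: derived state '1' in Delta, Epsilon, and Zeta only — synapomorphy for {Delta, Epsilon, Zeta}.
Most parsimonious ingroup topology: (((Delta,Epsilon),Zeta),((Gamma,Theta),Eta)).
Changes per character on this tree: petiole constricted: 1; stem photosynthetic: 1; lateral line: 1; gular pouch: 1; bioluminescent organ: 1.
Total = 5.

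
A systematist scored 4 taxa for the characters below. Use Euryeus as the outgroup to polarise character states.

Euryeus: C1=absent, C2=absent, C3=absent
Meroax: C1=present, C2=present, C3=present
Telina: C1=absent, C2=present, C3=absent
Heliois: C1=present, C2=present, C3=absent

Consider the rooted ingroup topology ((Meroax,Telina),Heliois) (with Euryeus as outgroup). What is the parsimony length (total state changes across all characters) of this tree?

4

Map each character onto ((Meroax,Telina),Heliois) (rooted by Euryeus) and count the minimum state changes it requires (Fitch parsimony):
C1: 2; C2: 1; C3: 1.
Total tree length = 4.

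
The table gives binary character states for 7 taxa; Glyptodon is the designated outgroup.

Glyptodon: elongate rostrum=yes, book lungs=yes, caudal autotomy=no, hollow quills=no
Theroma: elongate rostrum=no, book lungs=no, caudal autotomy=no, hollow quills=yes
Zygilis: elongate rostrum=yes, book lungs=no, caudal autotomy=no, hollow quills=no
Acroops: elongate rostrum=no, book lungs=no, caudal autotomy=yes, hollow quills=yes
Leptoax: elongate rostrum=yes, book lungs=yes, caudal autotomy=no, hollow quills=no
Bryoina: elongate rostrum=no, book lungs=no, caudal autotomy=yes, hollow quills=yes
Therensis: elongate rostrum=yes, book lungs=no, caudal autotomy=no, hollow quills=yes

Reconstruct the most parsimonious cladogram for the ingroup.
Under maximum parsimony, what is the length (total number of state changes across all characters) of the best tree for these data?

Character polarity is set by the outgroup: the derived state is whichever differs from the outgroup's state, so for elongate rostrum, book lungs the derived state is 'no', and for the remaining characters it is 'yes'.
elongate rostrum (derived state 'no') is shared by Acroops, Bryoina, and Theroma — a synapomorphy uniting that clade.
Only Acroops, Bryoina, Therensis, Theroma, and Zygilis show the derived state 'no' for book lungs, supporting them as a clade.
caudal autotomy: derived state 'yes' in Acroops and Bryoina only — synapomorphy for {Acroops, Bryoina}.
hollow quills: derived state 'yes' in Acroops, Bryoina, Therensis, and Theroma only — synapomorphy for {Acroops, Bryoina, Therensis, Theroma}.
Most parsimonious ingroup topology: ((((Theroma,(Acroops,Bryoina)),Therensis),Zygilis),Leptoax).
Changes per character on this tree: elongate rostrum: 1; book lungs: 1; caudal autotomy: 1; hollow quills: 1.
Total = 4.

4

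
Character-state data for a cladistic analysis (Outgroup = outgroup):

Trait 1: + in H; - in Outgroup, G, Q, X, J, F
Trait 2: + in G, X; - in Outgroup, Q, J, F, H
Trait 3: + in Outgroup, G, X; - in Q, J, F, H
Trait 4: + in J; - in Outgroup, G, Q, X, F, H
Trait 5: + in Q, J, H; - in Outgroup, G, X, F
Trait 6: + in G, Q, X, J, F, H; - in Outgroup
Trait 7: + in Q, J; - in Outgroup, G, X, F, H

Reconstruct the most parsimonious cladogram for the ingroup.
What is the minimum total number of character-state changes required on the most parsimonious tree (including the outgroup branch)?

7

Character polarity is set by the outgroup: the derived state is whichever differs from the outgroup's state, so for Trait 3 the derived state is '-', and for the remaining characters it is '+'.
Trait 1 (derived state '+') is unique to H (autapomorphy; uninformative for grouping).
Trait 2: derived state '+' in G and X only — synapomorphy for {G, X}.
Only F, H, J, and Q show the derived state '-' for Trait 3, supporting them as a clade.
Trait 4: derived state '+' in J only — an autapomorphy, so it tells us nothing about relationships among taxa.
Trait 5: derived state '+' in H, J, and Q only — synapomorphy for {H, J, Q}.
Trait 6 (derived state '+') is shared by all ingroup taxa — unites the whole ingroup.
Only J and Q show the derived state '+' for Trait 7, supporting them as a clade.
Most parsimonious ingroup topology: ((G,X),(((Q,J),H),F)).
Changes per character on this tree: Trait 1: 1; Trait 2: 1; Trait 3: 1; Trait 4: 1; Trait 5: 1; Trait 6: 1; Trait 7: 1.
Total = 7.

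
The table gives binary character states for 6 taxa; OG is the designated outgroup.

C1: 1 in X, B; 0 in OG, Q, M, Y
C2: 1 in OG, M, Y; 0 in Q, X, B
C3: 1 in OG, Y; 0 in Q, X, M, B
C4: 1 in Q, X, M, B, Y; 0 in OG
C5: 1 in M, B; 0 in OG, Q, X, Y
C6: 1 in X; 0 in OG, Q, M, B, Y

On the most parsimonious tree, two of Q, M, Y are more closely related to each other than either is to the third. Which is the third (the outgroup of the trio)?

Y

Character polarity is set by the outgroup: the derived state is whichever differs from the outgroup's state, so for C2, C3 the derived state is '0', and for the remaining characters it is '1'.
Only B and X show the derived state '1' for C1, supporting them as a clade.
C2 (derived state '0') is shared by B, Q, and X — a synapomorphy uniting that clade.
Only B, M, Q, and X show the derived state '0' for C3, supporting them as a clade.
C4 (derived state '1') is shared by all ingroup taxa — unites the whole ingroup.
C5 (state '1') occurs in B and M but conflicts with the nesting implied by the other characters — most parsimoniously interpreted as homoplasy.
C6 (derived state '1') is unique to X (autapomorphy; uninformative for grouping).
Most parsimonious ingroup topology: (((Q,(X,B)),M),Y).
Q and M share a more recent common ancestor with each other than either does with Y, so Y is the least closely related of the three.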